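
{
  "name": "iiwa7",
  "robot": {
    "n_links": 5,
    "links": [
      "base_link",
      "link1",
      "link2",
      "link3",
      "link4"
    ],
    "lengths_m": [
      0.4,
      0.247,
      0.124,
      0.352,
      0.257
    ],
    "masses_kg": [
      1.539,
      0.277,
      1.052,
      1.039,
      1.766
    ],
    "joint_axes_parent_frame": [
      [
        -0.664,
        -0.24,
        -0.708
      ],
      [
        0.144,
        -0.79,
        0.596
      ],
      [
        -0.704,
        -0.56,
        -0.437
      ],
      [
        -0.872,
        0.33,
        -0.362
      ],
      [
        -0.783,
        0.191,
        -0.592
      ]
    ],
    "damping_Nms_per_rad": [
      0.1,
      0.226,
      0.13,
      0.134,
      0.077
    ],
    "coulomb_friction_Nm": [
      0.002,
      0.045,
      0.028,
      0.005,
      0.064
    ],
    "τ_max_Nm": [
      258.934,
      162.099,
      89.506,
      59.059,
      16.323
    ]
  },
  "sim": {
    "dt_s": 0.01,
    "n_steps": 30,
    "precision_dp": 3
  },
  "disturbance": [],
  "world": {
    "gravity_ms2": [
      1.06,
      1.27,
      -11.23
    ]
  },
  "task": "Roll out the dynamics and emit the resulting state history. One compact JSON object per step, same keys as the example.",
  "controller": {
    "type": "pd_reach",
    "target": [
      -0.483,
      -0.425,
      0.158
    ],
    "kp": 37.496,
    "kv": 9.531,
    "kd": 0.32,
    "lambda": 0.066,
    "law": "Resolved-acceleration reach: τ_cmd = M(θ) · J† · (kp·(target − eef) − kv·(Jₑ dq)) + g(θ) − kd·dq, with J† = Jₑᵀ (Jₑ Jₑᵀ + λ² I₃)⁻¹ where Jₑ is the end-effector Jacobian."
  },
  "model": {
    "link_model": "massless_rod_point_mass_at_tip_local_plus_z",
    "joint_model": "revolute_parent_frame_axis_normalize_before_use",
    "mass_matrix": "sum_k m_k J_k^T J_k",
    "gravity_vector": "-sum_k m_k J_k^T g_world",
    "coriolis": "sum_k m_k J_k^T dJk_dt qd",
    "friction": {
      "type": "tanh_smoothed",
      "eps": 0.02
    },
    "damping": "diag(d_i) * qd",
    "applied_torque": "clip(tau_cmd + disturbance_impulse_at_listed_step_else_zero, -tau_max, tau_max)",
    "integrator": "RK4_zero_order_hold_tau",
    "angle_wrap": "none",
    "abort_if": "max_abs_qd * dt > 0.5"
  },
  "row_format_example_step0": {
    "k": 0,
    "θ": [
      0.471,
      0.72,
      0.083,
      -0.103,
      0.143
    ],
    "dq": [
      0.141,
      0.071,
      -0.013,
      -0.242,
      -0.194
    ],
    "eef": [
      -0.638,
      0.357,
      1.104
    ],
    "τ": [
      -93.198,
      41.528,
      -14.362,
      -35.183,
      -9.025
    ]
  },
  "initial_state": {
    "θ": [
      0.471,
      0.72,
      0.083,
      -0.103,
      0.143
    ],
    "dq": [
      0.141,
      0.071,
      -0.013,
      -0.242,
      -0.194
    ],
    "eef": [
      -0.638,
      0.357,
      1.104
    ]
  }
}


{"k":1,"\u03b8":[0.471,0.721,0.085,-0.108,0.145],"dq":[-0.074,0.038,0.421,-0.784,0.658],"eef":[-0.64,0.355,1.103],"\u03c4":[-85.251,36.305,-14.405,-32.057,-8.555]}
{"k":2,"\u03b8":[0.47,0.721,0.091,-0.118,0.154],"dq":[-0.25,0.07,0.73,-1.118,1.127],"eef":[-0.643,0.352,1.101],"\u03c4":[-79.11,31.757,-14.592,-29.375,-8.001]}
{"k":3,"\u03b8":[0.466,0.722,0.099,-0.13,0.167],"dq":[-0.406,0.121,0.979,-1.353,1.419],"eef":[-0.647,0.347,1.099],"\u03c4":[-74.222,27.733,-14.859,-27.016,-7.429]}
{"k":4,"\u03b8":[0.462,0.724,0.11,-0.144,0.182],"dq":[-0.552,0.172,1.202,-1.533,1.622],"eef":[-0.652,0.34,1.096],"\u03c4":[-70.328,24.148,-15.181,-24.915,-6.867]}
{"k":5,"\u03b8":[0.455,0.726,0.123,-0.16,0.199],"dq":[-0.698,0.212,1.419,-1.677,1.779],"eef":[-0.659,0.331,1.092],"\u03c4":[-67.358,20.96,-15.559,-23.043,-6.323]}
{"k":6,"\u03b8":[0.448,0.728,0.138,-0.178,0.218],"dq":[-0.852,0.236,1.644,-1.788,1.911],"eef":[-0.666,0.321,1.087],"\u03c4":[-65.372,18.153,-16.009,-21.388,-5.801]}
{"k":7,"\u03b8":[0.438,0.73,0.156,-0.196,0.238],"dq":[-1.023,0.243,1.886,-1.861,2.028],"eef":[-0.674,0.309,1.082],"\u03c4":[-64.523,15.738,-16.561,-19.952,-5.299]}
{"k":8,"\u03b8":[0.427,0.733,0.176,-0.215,0.258],"dq":[-1.224,0.23,2.155,-1.886,2.138],"eef":[-0.682,0.296,1.077],"\u03c4":[-65.029,13.752,-17.245,-18.749,-4.815]}
{"k":9,"\u03b8":[0.414,0.735,0.199,-0.233,0.28],"dq":[-1.467,0.2,2.462,-1.843,2.243],"eef":[-0.691,0.282,1.07],"\u03c4":[-67.134,12.247,-18.092,-17.793,-4.343]}
{"k":10,"\u03b8":[0.397,0.737,0.226,-0.251,0.303],"dq":[-1.77,0.157,2.816,-1.706,2.345],"eef":[-0.7,0.267,1.063],"\u03c4":[-71.001,11.288,-19.107,-17.086,-3.876]}
{"k":11,"\u03b8":[0.378,0.738,0.256,-0.267,0.327],"dq":[-2.151,0.107,3.227,-1.44,2.439],"eef":[-0.708,0.251,1.055],"\u03c4":[-76.506,10.914,-20.233,-16.598,-3.401]}
{"k":12,"\u03b8":[0.354,0.739,0.29,-0.279,0.352],"dq":[-2.625,0.068,3.697,-1.0,2.512],"eef":[-0.717,0.234,1.047],"\u03c4":[-82.872,11.067,-21.29,-16.214,-2.898]}
{"k":13,"\u03b8":[0.325,0.74,0.33,-0.286,0.377],"dq":[-3.2,0.068,4.214,-0.337,2.535],"eef":[-0.726,0.216,1.037],"\u03c4":[-88.275,11.484,-21.92,-15.699,-2.342]}
{"k":14,"\u03b8":[0.29,0.741,0.375,-0.284,0.403],"dq":[-3.856,0.149,4.74,0.581,2.468],"eef":[-0.733,0.197,1.027],"\u03c4":[-89.921,11.62,-21.635,-14.709,-1.713]}
{"k":15,"\u03b8":[0.248,0.743,0.424,-0.273,0.427],"dq":[-4.537,0.36,5.206,1.745,2.268],"eef":[-0.74,0.177,1.015],"\u03c4":[-85.32,10.804,-20.07,-12.951,-1.011]}
{"k":16,"\u03b8":[0.199,0.748,0.478,-0.249,0.448],"dq":[-5.155,0.73,5.537,3.056,1.934],"eef":[-0.746,0.157,1.003],"\u03c4":[-74.145,8.625,-17.299,-10.407,-0.278]}
{"k":17,"\u03b8":[0.145,0.758,0.534,-0.212,0.465],"dq":[-5.624,1.241,5.698,4.327,1.534],"eef":[-0.749,0.135,0.988],"\u03c4":[-58.59,5.201,-13.847,-7.357,0.413]}
{"k":18,"\u03b8":[0.088,0.774,0.591,-0.163,0.479],"dq":[-5.893,1.828,5.717,5.348,1.182],"eef":[-0.751,0.113,0.973],"\u03c4":[-41.706,1.007,-10.335,-4.18,0.995]}
{"k":19,"\u03b8":[0.028,0.795,0.648,-0.107,0.49],"dq":[-5.966,2.409,5.666,5.963,0.981],"eef":[-0.751,0.089,0.955],"\u03c4":[-25.76,-3.457,-7.18,-1.151,1.429]}
{"k":20,"\u03b8":[-0.031,0.822,0.704,-0.046,0.499],"dq":[-5.884,2.923,5.613,6.133,0.968],"eef":[-0.748,0.066,0.937],"\u03c4":[-11.849,-7.842,-4.528,1.598,1.719]}
{"k":21,"\u03b8":[-0.089,0.853,0.76,0.015,0.51],"dq":[-5.697,3.344,5.591,5.928,1.108],"eef":[-0.744,0.041,0.917],"\u03c4":[-0.243,-11.955,-2.34,4.039,1.899]}
{"k":22,"\u03b8":[-0.145,0.888,0.816,0.072,0.522],"dq":[-5.451,3.678,5.597,5.471,1.331],"eef":[-0.738,0.016,0.897],"\u03c4":[9.211,-15.713,-0.5,6.192,2.013]}
{"k":23,"\u03b8":[-0.198,0.926,0.872,0.124,0.536],"dq":[-5.175,3.944,5.608,4.888,1.567],"eef":[-0.731,-0.01,0.876],"\u03c4":[16.823,-19.097,1.12,8.094,2.095]}
{"k":24,"\u03b8":[-0.248,0.967,0.928,0.17,0.553],"dq":[-4.888,4.162,5.6,4.27,1.771],"eef":[-0.723,-0.035,0.854],"\u03c4":[22.921,-22.123,2.617,9.783,2.165]}
{"k":25,"\u03b8":[-0.295,1.009,0.984,0.209,0.571],"dq":[-4.598,4.344,5.556,3.672,1.926],"eef":[-0.715,-0.061,0.833],"\u03c4":[27.791,-24.819,4.054,11.285,2.231]}
{"k":26,"\u03b8":[-0.34,1.054,1.039,0.243,0.591],"dq":[-4.313,4.494,5.467,3.123,2.027],"eef":[-0.706,-0.086,0.811],"\u03c4":[31.663,-27.218,5.462,12.618,2.29]}
{"k":27,"\u03b8":[-0.382,1.099,1.093,0.272,0.611],"dq":[-4.034,4.613,5.331,2.633,2.081],"eef":[-0.697,-0.112,0.789],"\u03c4":[34.716,-29.348,6.851,13.792,2.34]}
{"k":28,"\u03b8":[-0.421,1.146,1.146,0.296,0.632],"dq":[-3.766,4.699,5.15,2.202,2.095],"eef":[-0.689,-0.137,0.767],"\u03c4":[37.087,-31.234,8.215,14.815,2.374]}
{"k":29,"\u03b8":[-0.457,1.193,1.196,0.316,0.653],"dq":[-3.509,4.749,4.929,1.827,2.075],"eef":[-0.68,-0.162,0.745],"\u03c4":[38.88,-32.898,9.541,15.689,2.39]}
{"k":30,"\u03b8":[-0.491,1.24,1.244,0.333,0.673],"dq":[-3.265,4.764,4.674,1.504,2.028],"eef":[-0.672,-0.186,0.724]}


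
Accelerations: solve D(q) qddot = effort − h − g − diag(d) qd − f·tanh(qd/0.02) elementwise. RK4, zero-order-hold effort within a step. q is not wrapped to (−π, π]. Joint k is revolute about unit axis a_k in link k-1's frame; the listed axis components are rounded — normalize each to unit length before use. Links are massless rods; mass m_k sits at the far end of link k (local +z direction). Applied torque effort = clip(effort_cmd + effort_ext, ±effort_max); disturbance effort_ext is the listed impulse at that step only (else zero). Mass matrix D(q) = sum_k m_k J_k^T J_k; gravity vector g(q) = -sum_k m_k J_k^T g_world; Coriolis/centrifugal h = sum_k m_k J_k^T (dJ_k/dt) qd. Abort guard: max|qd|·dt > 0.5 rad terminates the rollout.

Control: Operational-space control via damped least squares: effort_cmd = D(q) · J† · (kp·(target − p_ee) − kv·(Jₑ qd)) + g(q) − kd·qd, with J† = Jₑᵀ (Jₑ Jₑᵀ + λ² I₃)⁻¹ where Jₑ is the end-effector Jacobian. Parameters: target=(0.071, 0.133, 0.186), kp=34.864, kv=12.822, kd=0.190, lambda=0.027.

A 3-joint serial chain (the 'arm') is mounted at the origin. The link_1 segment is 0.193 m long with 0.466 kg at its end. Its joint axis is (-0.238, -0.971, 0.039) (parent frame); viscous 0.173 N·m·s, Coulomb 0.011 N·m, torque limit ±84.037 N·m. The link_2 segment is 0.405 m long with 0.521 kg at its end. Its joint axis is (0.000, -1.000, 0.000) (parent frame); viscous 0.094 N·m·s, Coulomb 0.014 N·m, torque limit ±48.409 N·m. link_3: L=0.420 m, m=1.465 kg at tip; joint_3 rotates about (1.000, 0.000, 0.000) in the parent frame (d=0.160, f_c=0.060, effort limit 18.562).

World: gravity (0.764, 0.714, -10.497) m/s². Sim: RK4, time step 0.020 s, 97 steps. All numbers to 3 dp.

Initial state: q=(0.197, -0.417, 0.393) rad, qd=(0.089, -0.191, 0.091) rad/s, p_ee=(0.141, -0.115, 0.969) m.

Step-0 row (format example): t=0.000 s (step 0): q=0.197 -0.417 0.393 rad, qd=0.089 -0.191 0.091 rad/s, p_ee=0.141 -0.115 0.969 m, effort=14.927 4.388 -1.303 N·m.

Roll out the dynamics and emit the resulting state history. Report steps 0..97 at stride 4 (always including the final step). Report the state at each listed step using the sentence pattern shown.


t=0.080 s (step 4): q=0.550 -0.849 0.532 rad, qd=5.850 -7.071 1.707 rad/s, p_ee=0.137 -0.097 0.916 m, effort=3.148 3.251 -1.278 N·m.
t=0.160 s (step 8): q=1.018 -1.402 0.604 rad, qd=5.864 -6.690 0.092 rad/s, p_ee=0.125 -0.067 0.828 m, effort=1.273 4.136 -1.276 N·m.
t=0.240 s (step 12): q=1.492 -1.913 0.557 rad, qd=6.019 -6.095 -1.201 rad/s, p_ee=0.117 -0.042 0.743 m, effort=1.395 5.184 -1.054 N·m.
t=0.320 s (step 16): q=1.987 -2.379 0.423 rad, qd=6.377 -5.590 -2.082 rad/s, p_ee=0.113 -0.025 0.674 m, effort=1.884 5.049 -0.542 N·m.
t=0.400 s (step 20): q=2.523 -2.821 0.229 rad, qd=7.110 -5.558 -2.746 rad/s, p_ee=0.116 -0.012 0.630 m, effort=2.919 3.352 0.001 N·m.
t=0.480 s (step 24): q=3.042 -3.218 0.017 rad, qd=2.067 -1.602 -1.193 rad/s, p_ee=0.125 -0.003 0.620 m, effort=2.212 9.072 -0.036 N·m.
t=0.560 s (step 28): q=2.862 -3.082 0.032 rad, qd=-1.428 1.155 -0.245 rad/s, p_ee=0.133 0.016 0.618 m, effort=3.516 0.816 1.239 N·m.
t=0.640 s (step 32): q=3.001 -3.179 -0.075 rad, qd=1.743 -1.228 -1.314 rad/s, p_ee=0.139 0.040 0.615 m, effort=2.218 4.462 1.479 N·m.
t=0.720 s (step 36): q=2.977 -3.155 -0.124 rad, qd=-0.431 0.421 -0.596 rad/s, p_ee=0.144 0.064 0.611 m, effort=2.914 1.858 1.948 N·m.
t=0.800 s (step 40): q=3.045 -3.197 -0.207 rad, qd=1.071 -0.700 -1.119 rad/s, p_ee=0.149 0.088 0.605 m, effort=2.497 2.782 2.313 N·m.
t=0.880 s (step 44): q=3.070 -3.208 -0.276 rad, qd=0.118 0.015 -0.794 rad/s, p_ee=0.154 0.112 0.598 m, effort=2.744 1.945 2.694 N·m.
t=0.960 s (step 48): q=3.115 -3.233 -0.352 rad, qd=0.767 -0.460 -1.029 rad/s, p_ee=0.158 0.136 0.588 m, effort=2.639 1.851 3.089 N·m.
t=1.040 s (step 52): q=3.160 -3.258 -0.429 rad, qd=0.439 -0.212 -0.911 rad/s, p_ee=0.162 0.159 0.578 m, effort=2.698 1.521 3.438 N·m.
t=1.120 s (step 56): q=3.205 -3.281 -0.505 rad, qd=0.667 -0.372 -0.996 rad/s, p_ee=0.165 0.182 0.565 m, effort=2.694 1.164 3.810 N·m.
t=1.200 s (step 60): q=3.259 -3.311 -0.585 rad, qd=0.662 -0.361 -0.990 rad/s, p_ee=0.167 0.204 0.552 m, effort=2.704 0.874 4.138 N·m.
t=1.280 s (step 64): q=3.314 -3.341 -0.664 rad, qd=0.736 -0.406 -1.014 rad/s, p_ee=0.170 0.224 0.537 m, effort=2.725 0.494 4.462 N·m.
t=1.360 s (step 68): q=3.378 -3.377 -0.747 rad, qd=0.845 -0.475 -1.051 rad/s, p_ee=0.171 0.244 0.520 m, effort=2.746 0.130 4.759 N·m.
t=1.440 s (step 72): q=3.450 -3.418 -0.833 rad, qd=0.963 -0.547 -1.093 rad/s, p_ee=0.172 0.262 0.503 m, effort=2.784 -0.266 5.030 N·m.
t=1.520 s (step 76): q=3.534 -3.466 -0.923 rad, qd=1.139 -0.661 -1.163 rad/s, p_ee=0.172 0.278 0.485 m, effort=2.845 -0.692 5.274 N·m.
t=1.600 s (step 80): q=3.635 -3.525 -1.020 rad, qd=1.395 -0.831 -1.273 rad/s, p_ee=0.172 0.293 0.466 m, effort=2.943 -1.152 5.483 N·m.
t=1.680 s (step 84): q=3.762 -3.602 -1.129 rad, qd=1.781 -1.097 -1.456 rad/s, p_ee=0.171 0.305 0.445 m, effort=3.107 -1.653 5.649 N·m.
t=1.760 s (step 88): q=3.927 -3.706 -1.257 rad, qd=2.379 -1.533 -1.763 rad/s, p_ee=0.170 0.315 0.424 m, effort=3.375 -2.181 5.753 N·m.
t=1.840 s (step 92): q=4.151 -3.855 -1.416 rad, qd=3.212 -2.205 -2.228 rad/s, p_ee=0.167 0.321 0.402 m, effort=3.702 -2.628 5.755 N·m.
t=1.920 s (step 96): q=4.437 -4.060 -1.612 rad, qd=3.817 -2.848 -2.611 rad/s, p_ee=0.162 0.321 0.378 m, effort=3.647 -2.755 5.603 N·m.
t=1.940 s (step 97): q=4.513 -4.118 -1.665 rad, qd=3.817 -2.911 -2.626 rad/s, p_ee=0.160 0.320 0.372 m.


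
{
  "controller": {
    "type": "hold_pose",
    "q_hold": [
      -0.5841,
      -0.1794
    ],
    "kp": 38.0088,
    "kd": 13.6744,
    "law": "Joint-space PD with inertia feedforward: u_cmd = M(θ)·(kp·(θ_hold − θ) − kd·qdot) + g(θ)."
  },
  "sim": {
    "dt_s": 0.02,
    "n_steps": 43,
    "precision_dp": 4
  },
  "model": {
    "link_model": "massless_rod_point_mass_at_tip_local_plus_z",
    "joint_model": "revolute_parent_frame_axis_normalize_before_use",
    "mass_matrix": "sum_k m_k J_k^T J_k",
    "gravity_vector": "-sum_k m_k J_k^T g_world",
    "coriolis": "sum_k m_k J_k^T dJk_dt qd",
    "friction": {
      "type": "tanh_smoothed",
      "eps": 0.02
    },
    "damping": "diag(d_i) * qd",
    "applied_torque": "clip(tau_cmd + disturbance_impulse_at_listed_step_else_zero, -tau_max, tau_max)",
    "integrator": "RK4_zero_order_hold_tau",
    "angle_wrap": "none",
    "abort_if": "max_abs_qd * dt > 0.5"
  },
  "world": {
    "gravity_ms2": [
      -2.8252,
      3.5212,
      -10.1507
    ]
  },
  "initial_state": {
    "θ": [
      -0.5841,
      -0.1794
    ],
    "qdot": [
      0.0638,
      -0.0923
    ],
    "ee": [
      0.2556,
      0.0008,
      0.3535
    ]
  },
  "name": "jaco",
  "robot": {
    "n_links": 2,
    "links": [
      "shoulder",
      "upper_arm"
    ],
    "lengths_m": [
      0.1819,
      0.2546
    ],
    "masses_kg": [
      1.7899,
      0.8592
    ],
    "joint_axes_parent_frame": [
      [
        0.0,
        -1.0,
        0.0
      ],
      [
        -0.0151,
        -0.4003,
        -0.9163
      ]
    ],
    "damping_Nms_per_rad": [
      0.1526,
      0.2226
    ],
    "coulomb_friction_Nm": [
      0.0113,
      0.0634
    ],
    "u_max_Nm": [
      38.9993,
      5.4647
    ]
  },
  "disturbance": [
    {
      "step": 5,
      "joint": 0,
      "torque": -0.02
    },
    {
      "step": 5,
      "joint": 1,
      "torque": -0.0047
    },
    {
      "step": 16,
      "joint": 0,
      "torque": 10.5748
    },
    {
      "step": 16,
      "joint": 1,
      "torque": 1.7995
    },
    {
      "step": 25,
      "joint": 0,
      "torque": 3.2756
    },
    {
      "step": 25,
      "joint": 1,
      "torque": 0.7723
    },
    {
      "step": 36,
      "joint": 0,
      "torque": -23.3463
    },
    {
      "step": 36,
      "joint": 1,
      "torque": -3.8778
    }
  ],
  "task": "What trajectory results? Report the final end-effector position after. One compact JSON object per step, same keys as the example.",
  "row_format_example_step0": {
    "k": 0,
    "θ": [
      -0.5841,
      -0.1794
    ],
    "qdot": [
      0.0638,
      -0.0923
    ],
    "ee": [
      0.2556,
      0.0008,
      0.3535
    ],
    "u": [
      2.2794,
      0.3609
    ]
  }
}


{"k":1,"\u03b8":[-0.5838,-0.1766],"qdot":[0.0864,-0.3056],"ee":[0.2552,0.0008,0.3538],"u":[2.3096,0.3719]}
{"k":2,"\u03b8":[-0.5834,-0.1751],"qdot":[0.0837,-0.3522],"ee":[0.255,0.0008,0.354],"u":[2.3336,0.3769]}
{"k":3,"\u03b8":[-0.5833,-0.1739],"qdot":[0.0776,-0.3639],"ee":[0.2548,0.0007,0.3541],"u":[2.3528,0.38]}
{"k":4,"\u03b8":[-0.5832,-0.1728],"qdot":[0.0721,-0.368],"ee":[0.2547,0.0007,0.3542],"u":[2.3681,0.3821]}
{"k":5,"\u03b8":[-0.5833,-0.1717],"qdot":[0.068,-0.3703],"ee":[0.2546,0.0007,0.3542],"u":[2.3604,0.379]}
{"k":6,"\u03b8":[-0.5834,-0.1707],"qdot":[0.0638,-0.3764],"ee":[0.2546,0.0007,0.3542],"u":[2.396,0.3859]}
{"k":7,"\u03b8":[-0.5836,-0.1696],"qdot":[0.0615,-0.3746],"ee":[0.2546,0.0007,0.3543],"u":[2.4029,0.3864]}
{"k":8,"\u03b8":[-0.5839,-0.1686],"qdot":[0.0603,-0.3754],"ee":[0.2546,0.0007,0.3543],"u":[2.4086,0.3867]}
{"k":9,"\u03b8":[-0.5841,-0.1675],"qdot":[0.0595,-0.3767],"ee":[0.2546,0.0007,0.3542],"u":[2.4133,0.3869]}
{"k":10,"\u03b8":[-0.5844,-0.1665],"qdot":[0.0592,-0.378],"ee":[0.2546,0.0007,0.3542],"u":[2.4171,0.3869]}
{"k":11,"\u03b8":[-0.5847,-0.1654],"qdot":[0.059,-0.3794],"ee":[0.2547,0.0006,0.3542],"u":[2.4204,0.3869]}
{"k":12,"\u03b8":[-0.585,-0.1644],"qdot":[0.0591,-0.3807],"ee":[0.2547,0.0006,0.3542],"u":[2.4231,0.3867]}
{"k":13,"\u03b8":[-0.5853,-0.1634],"qdot":[0.0593,-0.3819],"ee":[0.2547,0.0006,0.3542],"u":[2.4255,0.3865]}
{"k":14,"\u03b8":[-0.5856,-0.1624],"qdot":[0.0596,-0.3832],"ee":[0.2547,0.0006,0.3542],"u":[2.4275,0.3862]}
{"k":15,"\u03b8":[-0.5859,-0.1613],"qdot":[0.06,-0.3845],"ee":[0.2547,0.0006,0.3542],"u":[2.4293,0.3859]}
{"k":16,"\u03b8":[-0.5862,-0.1603],"qdot":[0.0604,-0.3857],"ee":[0.2548,0.0006,0.3542],"u":[13.0056,2.1851]}
{"k":17,"\u03b8":[-0.577,-0.1592],"qdot":[0.9924,-0.3142],"ee":[0.2514,0.0006,0.3565],"u":[-0.5894,-0.1294]}
{"k":18,"\u03b8":[-0.5615,-0.1566],"qdot":[0.7212,-0.3168],"ee":[0.2456,0.0005,0.3606],"u":[-0.0091,-0.0267]}
{"k":19,"\u03b8":[-0.5506,-0.1543],"qdot":[0.5162,-0.3335],"ee":[0.2415,0.0005,0.3634],"u":[0.4504,0.0546]}
{"k":20,"\u03b8":[-0.5433,-0.1525],"qdot":[0.3618,-0.354],"ee":[0.2387,0.0005,0.3652],"u":[0.8143,0.1188]}
{"k":21,"\u03b8":[-0.5388,-0.1509],"qdot":[0.2446,-0.3678],"ee":[0.2369,0.0005,0.3664],"u":[1.1041,0.1694]}
{"k":22,"\u03b8":[-0.5363,-0.1495],"qdot":[0.1565,-0.3777],"ee":[0.2359,0.0005,0.3671],"u":[1.3357,0.2093]}
{"k":23,"\u03b8":[-0.5353,-0.1484],"qdot":[0.0918,-0.388],"ee":[0.2354,0.0005,0.3673],"u":[1.5207,0.2409]}
{"k":24,"\u03b8":[-0.5355,-0.1474],"qdot":[0.0455,-0.4008],"ee":[0.2354,0.0004,0.3674],"u":[1.6682,0.2659]}
{"k":25,"\u03b8":[-0.5364,-0.1465],"qdot":[0.0116,-0.4064],"ee":[0.2357,0.0004,0.3672],"u":[5.0631,1.0579]}
{"k":26,"\u03b8":[-0.5371,-0.1338],"qdot":[0.1619,0.2866],"ee":[0.2348,0.0003,0.3678],"u":[0.9493,0.112]}
{"k":27,"\u03b8":[-0.5336,-0.1353],"qdot":[0.0434,0.3831],"ee":[0.2337,0.0003,0.3685],"u":[1.2098,0.1553]}
{"k":28,"\u03b8":[-0.532,-0.1365],"qdot":[-0.0349,0.4004],"ee":[0.2332,0.0003,0.3688],"u":[1.4166,0.1913]}
{"k":29,"\u03b8":[-0.5316,-0.1378],"qdot":[-0.0908,0.4052],"ee":[0.2332,0.0004,0.3688],"u":[1.5818,0.2203]}
{"k":30,"\u03b8":[-0.5322,-0.1391],"qdot":[-0.1298,0.4018],"ee":[0.2335,0.0004,0.3686],"u":[1.7149,0.2436]}
{"k":31,"\u03b8":[-0.5335,-0.1405],"qdot":[-0.1557,0.392],"ee":[0.2341,0.0004,0.3682],"u":[1.8213,0.2625]}
{"k":32,"\u03b8":[-0.5351,-0.142],"qdot":[-0.1735,0.3872],"ee":[0.2348,0.0004,0.3677],"u":[1.9078,0.2776]}
{"k":33,"\u03b8":[-0.5371,-0.1435],"qdot":[-0.185,0.3849],"ee":[0.2357,0.0004,0.3672],"u":[1.9786,0.29]}
{"k":34,"\u03b8":[-0.5393,-0.145],"qdot":[-0.1917,0.3836],"ee":[0.2366,0.0004,0.3666],"u":[2.0371,0.3001]}
{"k":35,"\u03b8":[-0.5416,-0.1465],"qdot":[-0.1947,0.3828],"ee":[0.2376,0.0004,0.366],"u":[2.0856,0.3084]}
{"k":36,"\u03b8":[-0.5439,-0.1479],"qdot":[-0.1949,0.3822],"ee":[0.2385,0.0005,0.3653],"u":[-21.2202,-3.5624]}
{"k":37,"\u03b8":[-0.568,-0.1444],"qdot":[-2.2549,0.2488],"ee":[0.247,0.0004,0.3597],"u":[8.8362,1.4558]}
{"k":38,"\u03b8":[-0.6053,-0.149],"qdot":[-1.6559,0.2644],"ee":[0.2606,0.0005,0.3499],"u":[7.5908,1.2322]}
{"k":39,"\u03b8":[-0.6322,-0.1529],"qdot":[-1.1979,0.2908],"ee":[0.2702,0.0005,0.3426],"u":[6.6032,1.0555]}
{"k":40,"\u03b8":[-0.6511,-0.156],"qdot":[-0.8478,0.3151],"ee":[0.2769,0.0005,0.3372],"u":[5.8196,0.9162]}
{"k":41,"\u03b8":[-0.6638,-0.1585],"qdot":[-0.5813,0.335],"ee":[0.2813,0.0006,0.3335],"u":[5.1971,0.8064]}
{"k":42,"\u03b8":[-0.6718,-0.1606],"qdot":[-0.3805,0.3544],"ee":[0.2842,0.0006,0.3311],"u":[4.7025,0.7198]}
{"k":43,"\u03b8":[-0.6764,-0.1623],"qdot":[-0.2296,0.3689],"ee":[0.2858,0.0006,0.3296]}
{"summary": "final ee position (m): 0.2858 0.0006 0.3296"}


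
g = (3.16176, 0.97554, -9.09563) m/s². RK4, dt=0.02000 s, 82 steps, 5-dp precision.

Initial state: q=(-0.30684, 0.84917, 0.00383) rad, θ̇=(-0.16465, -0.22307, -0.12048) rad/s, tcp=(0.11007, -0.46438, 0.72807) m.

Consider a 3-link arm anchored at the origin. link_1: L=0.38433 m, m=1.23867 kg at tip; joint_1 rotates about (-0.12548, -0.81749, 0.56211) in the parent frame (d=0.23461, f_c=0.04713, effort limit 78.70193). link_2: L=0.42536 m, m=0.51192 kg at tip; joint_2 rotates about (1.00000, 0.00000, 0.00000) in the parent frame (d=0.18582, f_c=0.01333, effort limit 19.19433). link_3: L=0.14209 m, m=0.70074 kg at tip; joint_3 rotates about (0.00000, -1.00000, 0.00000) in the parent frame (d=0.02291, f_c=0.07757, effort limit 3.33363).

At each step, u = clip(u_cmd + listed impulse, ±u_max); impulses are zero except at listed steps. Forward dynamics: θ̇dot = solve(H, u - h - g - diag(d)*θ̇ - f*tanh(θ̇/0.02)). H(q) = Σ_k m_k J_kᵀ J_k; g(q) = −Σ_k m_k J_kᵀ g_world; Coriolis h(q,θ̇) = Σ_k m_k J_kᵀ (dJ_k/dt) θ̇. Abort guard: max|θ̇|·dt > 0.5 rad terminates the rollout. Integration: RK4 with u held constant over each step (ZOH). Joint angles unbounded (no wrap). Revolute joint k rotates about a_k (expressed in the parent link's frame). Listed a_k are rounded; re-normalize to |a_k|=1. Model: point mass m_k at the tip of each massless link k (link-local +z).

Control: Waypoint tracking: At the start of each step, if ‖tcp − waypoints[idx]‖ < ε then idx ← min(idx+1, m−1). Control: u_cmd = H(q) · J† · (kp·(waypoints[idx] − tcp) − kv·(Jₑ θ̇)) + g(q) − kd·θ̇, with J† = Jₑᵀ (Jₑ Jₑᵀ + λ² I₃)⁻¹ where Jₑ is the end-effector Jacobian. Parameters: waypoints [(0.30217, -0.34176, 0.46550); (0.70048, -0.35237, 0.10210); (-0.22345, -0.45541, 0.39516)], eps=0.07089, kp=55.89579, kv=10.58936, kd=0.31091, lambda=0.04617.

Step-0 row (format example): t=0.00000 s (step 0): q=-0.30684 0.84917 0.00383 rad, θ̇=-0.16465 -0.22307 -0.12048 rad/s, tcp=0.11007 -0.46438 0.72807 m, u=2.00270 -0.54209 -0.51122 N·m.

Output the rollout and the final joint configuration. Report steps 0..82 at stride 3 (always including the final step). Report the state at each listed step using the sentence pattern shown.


t=0.06000 s (step 3): q=-0.30985 0.85014 -0.09828 rad, θ̇=0.15276 0.22585 -2.64961 rad/s, tcp=0.12470 -0.46706 0.72312 m, u=7.57953 -1.99998 0.60301 N·m.
t=0.12000 s (step 6): q=-0.27721 0.87500 -0.28983 rad, θ̇=0.90704 0.58876 -3.50791 rad/s, tcp=0.13560 -0.47024 0.70839 m, u=6.55594 -2.65038 0.70138 N·m.
t=0.18000 s (step 9): q=-0.21515 0.91660 -0.49206 rad, θ̇=1.05410 0.76694 -3.16287 rad/s, tcp=0.13652 -0.46836 0.68913 m, u=3.38191 -3.07039 0.46088 N·m.
t=0.24000 s (step 12): q=-0.16190 0.96320 -0.66810 rad, θ̇=0.67721 0.76745 -2.73681 rad/s, tcp=0.13676 -0.46488 0.66672 m, u=2.13967 -3.52883 0.39723 N·m.
t=0.30000 s (step 15): q=-0.13720 1.00624 -0.82285 rad, θ̇=0.14232 0.65330 -2.44421 rad/s, tcp=0.14263 -0.46179 0.64198 m, u=2.15887 -3.99063 0.45040 N·m.
t=0.36000 s (step 18): q=-0.14357 1.03997 -0.96273 rad, θ̇=-0.33592 0.46221 -2.22872 rad/s, tcp=0.15433 -0.45913 0.61675 m, u=2.64919 -4.31394 0.51951 N·m.
t=0.42000 s (step 21): q=-0.17496 1.06073 -1.09018 rad, θ̇=-0.68939 0.22520 -2.02227 rad/s, tcp=0.16963 -0.45652 0.59314 m, u=3.28767 -4.41143 0.55749 N·m.
t=0.48000 s (step 24): q=-0.22309 1.06703 -1.20547 rad, θ̇=-0.89293 -0.01306 -1.82122 rad/s, tcp=0.18657 -0.45376 0.57270 m, u=3.92010 -4.28986 0.56493 N·m.
t=0.54000 s (step 27): q=-0.27908 1.06018 -1.30892 rad, θ̇=-0.95670 -0.20953 -1.62685 rad/s, tcp=0.20373 -0.45067 0.55599 m, u=4.46378 -4.02418 0.55021 N·m.
t=0.60000 s (step 30): q=-0.33570 1.04313 -1.40109 rad, θ̇=-0.91991 -0.35172 -1.44621 rad/s, tcp=0.22027 -0.44708 0.54292 m, u=4.88957 -3.67058 0.52368 N·m.
t=0.66000 s (step 33): q=-0.38815 1.01931 -1.48300 rad, θ̇=-0.82433 -0.43529 -1.28570 rad/s, tcp=0.23567 -0.44287 0.53300 m, u=5.19972 -3.29725 0.49289 N·m.
t=0.72000 s (step 36): q=-0.43404 0.99205 -1.55594 rad, θ̇=-0.70548 -0.46839 -1.14726 rad/s, tcp=0.24958 -0.43804 0.52553 m, u=5.41450 -2.94829 0.46155 N·m.
t=0.78000 s (step 39): q=-0.47274 0.96398 -1.62121 rad, θ̇=-0.58708 -0.46433 -1.02939 rad/s, tcp=0.26181 -0.43274 0.51985 m, u=5.56000 -2.64509 0.43095 N·m.
t=0.84000 s (step 42): q=-0.50469 0.93692 -1.67994 rad, θ̇=-0.48161 -0.43643 -0.92902 rad/s, tcp=0.27229 -0.42716 0.51542 m, u=5.65991 -2.39326 0.40125 N·m.
t=0.90000 s (step 45): q=-0.53084 0.91196 -1.73309 rad, θ̇=-0.39362 -0.39550 -0.84280 rad/s, tcp=0.28108 -0.42153 0.51182 m, u=5.73200 -2.18959 0.37229 N·m.
t=0.96000 s (step 48): q=-0.55225 0.88964 -1.78142 rad, θ̇=-0.32302 -0.34931 -0.76786 rad/s, tcp=0.28832 -0.41603 0.50877 m, u=5.78790 -2.02706 0.34392 N·m.
t=1.02000 s (step 51): q=-0.56989 0.87010 -1.82553 rad, θ̇=-0.26762 -0.30292 -0.70194 rad/s, tcp=0.29419 -0.41081 0.50608 m, u=5.83441 -1.89783 0.31608 N·m.
t=1.08000 s (step 54): q=-0.58459 0.85328 -1.86591 rad, θ̇=-0.22454 -0.25934 -0.64334 rad/s, tcp=0.29888 -0.40596 0.50362 m, u=5.87511 -1.79465 0.28885 N·m.
t=1.14000 s (step 57): q=-0.59701 0.83893 -1.90297 rad, θ̇=-0.19103 -0.22011 -0.59082 rad/s, tcp=0.30260 -0.40151 0.50132 m, u=-17.44791 -3.85363 0.30864 N·m.
t=1.20000 s (step 60): q=-0.73512 0.75338 -2.02248 rad, θ̇=-3.76814 -2.49703 -2.20520 rad/s, tcp=0.33924 -0.40378 0.47080 m, u=-3.15236 -2.68741 0.62180 N·m.
t=1.26000 s (step 63): q=-0.98060 0.55461 -2.11070 rad, θ̇=-4.06049 -3.99145 -0.61889 rad/s, tcp=0.41666 -0.42027 0.40827 m, u=6.65746 -0.41026 -0.26351 N·m.
t=1.32000 s (step 66): q=-1.19432 0.30087 -2.10914 rad, θ̇=-3.00383 -4.28402 0.48579 rad/s, tcp=0.50066 -0.43205 0.32911 m, u=12.27989 2.21385 -0.67948 N·m.
t=1.38000 s (step 69): q=-1.33990 0.06082 -2.06259 rad, θ̇=-1.89691 -3.63100 0.94027 rad/s, tcp=0.56662 -0.42837 0.24914 m, u=14.01077 3.81959 -0.71902 N·m.
t=1.44000 s (step 72): q=-1.42801 -0.12867 -2.00731 rad, θ̇=-1.09195 -2.68263 0.83785 rad/s, tcp=0.60922 -0.41376 0.18394 m, u=13.42783 4.36692 -0.57191 N·m.
t=1.50000 s (step 75): q=-1.47648 -0.26284 -1.96398 rad, θ̇=-0.56134 -1.81790 0.59762 rad/s, tcp=0.63398 -0.39566 0.13916 m, u=12.04537 4.29383 -0.43256 N·m.
t=1.56000 s (step 78): q=-1.49914 -0.33511 -1.97397 rad, θ̇=-0.20075 0.42973 -3.53770 rad/s, tcp=0.64097 -0.38137 0.11587 m, u=9.22182 15.55169 -2.63594 N·m.
t=1.62000 s (step 81): q=-1.51408 -0.19487 -2.35016 rad, θ̇=-0.40581 3.95706 -6.97011 rad/s, tcp=0.57620 -0.39681 0.14097 m, u=1.40336 9.13365 -0.51278 N·m.
t=1.64000 s (step 82): q=-1.52422 -0.10773 -2.48494 rad, θ̇=-0.60526 4.75885 -6.47571 rad/s, tcp=0.54857 -0.40902 0.15466 m.
final q (rad): -1.52422 -0.10773 -2.48494


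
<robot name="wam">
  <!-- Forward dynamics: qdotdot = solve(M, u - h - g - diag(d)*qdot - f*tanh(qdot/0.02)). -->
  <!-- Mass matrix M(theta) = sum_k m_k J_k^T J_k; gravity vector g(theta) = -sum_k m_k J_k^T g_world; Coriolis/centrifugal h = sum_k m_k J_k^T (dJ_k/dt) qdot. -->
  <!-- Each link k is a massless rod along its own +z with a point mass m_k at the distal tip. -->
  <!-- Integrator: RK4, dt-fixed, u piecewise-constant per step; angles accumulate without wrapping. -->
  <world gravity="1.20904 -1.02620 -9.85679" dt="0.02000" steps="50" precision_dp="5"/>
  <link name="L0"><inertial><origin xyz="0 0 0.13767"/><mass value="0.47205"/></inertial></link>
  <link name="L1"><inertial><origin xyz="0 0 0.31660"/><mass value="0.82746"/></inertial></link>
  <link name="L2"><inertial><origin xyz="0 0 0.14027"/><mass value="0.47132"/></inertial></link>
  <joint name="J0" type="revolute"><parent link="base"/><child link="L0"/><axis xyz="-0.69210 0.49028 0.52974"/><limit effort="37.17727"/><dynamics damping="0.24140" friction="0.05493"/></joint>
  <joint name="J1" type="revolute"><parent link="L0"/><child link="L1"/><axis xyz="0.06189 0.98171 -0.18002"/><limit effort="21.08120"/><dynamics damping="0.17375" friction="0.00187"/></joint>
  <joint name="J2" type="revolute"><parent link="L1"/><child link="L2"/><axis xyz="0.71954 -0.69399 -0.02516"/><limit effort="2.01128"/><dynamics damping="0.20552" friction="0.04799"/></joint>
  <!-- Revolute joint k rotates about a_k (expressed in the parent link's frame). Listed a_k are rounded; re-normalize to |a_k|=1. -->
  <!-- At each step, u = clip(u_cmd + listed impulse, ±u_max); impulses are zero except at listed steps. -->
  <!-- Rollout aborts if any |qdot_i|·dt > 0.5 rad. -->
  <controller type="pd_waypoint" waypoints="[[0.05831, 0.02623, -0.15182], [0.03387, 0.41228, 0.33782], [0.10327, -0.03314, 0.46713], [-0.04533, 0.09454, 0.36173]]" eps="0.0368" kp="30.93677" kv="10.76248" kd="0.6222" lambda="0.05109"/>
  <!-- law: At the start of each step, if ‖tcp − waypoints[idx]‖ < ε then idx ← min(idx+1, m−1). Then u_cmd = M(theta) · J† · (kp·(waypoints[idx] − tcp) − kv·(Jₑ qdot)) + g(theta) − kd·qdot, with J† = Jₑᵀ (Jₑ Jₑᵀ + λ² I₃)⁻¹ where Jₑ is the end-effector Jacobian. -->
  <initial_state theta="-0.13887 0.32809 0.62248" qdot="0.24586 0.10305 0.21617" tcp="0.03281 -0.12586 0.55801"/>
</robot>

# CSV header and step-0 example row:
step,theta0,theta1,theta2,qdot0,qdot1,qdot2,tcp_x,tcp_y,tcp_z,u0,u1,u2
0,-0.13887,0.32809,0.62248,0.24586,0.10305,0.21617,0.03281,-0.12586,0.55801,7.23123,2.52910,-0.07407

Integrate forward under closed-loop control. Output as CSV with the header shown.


step,theta0,theta1,theta2,qdot0,qdot1,qdot2,tcp_x,tcp_y,tcp_z,u0,u1,u2
1,-0.12798,0.33430,0.65271,0.81167,0.50277,2.48175,0.03577,-0.12365,0.55636,5.65544,1.50970,-1.41426
2,-0.11177,0.34492,0.67121,0.84798,0.58123,-0.20741,0.04352,-0.11879,0.55549,4.03011,0.57354,0.54338
3,-0.08996,0.35994,0.70151,1.29028,0.90035,2.77076,0.05355,-0.11250,0.55363,3.20005,0.01653,-1.36563
4,-0.06618,0.37722,0.71744,1.13448,0.85389,-0.66404,0.06651,-0.10450,0.55235,2.08738,-0.58874,1.03817
5,-0.03899,0.39757,0.74740,1.53633,1.15651,3.10691,0.08006,-0.09587,0.54958,1.67795,-0.89790,-1.45662
6,-0.01165,0.41904,0.76131,1.25085,1.01998,-1.11176,0.09557,-0.08606,0.54720,0.83693,-1.32183,1.44971
7,0.01794,0.44288,0.79105,1.65475,1.33583,3.45094,0.11064,-0.07613,0.54304,0.66047,-1.49938,-1.61084
8,0.04675,0.46723,0.80414,1.28618,1.13297,-1.44261,0.12715,-0.06533,0.53916,-0.03084,-1.81783,1.74113
9,0.07712,0.49352,0.83329,1.69497,1.46557,3.67104,0.14265,-0.05474,0.53343,-0.09023,-1.93125,-1.71221
10,0.10626,0.51999,0.84567,1.28053,1.21697,-1.69228,0.15931,-0.04348,0.52789,-0.68359,-2.18076,1.95535
11,0.13655,0.54815,0.87392,1.69297,1.56609,3.80272,0.17460,-0.03265,0.52056,-0.68725,-2.26519,-1.77060
12,0.16546,0.57632,0.88602,1.25885,1.28783,-1.83528,0.19088,-0.02131,0.51333,-1.20851,-2.46562,2.01128
13,0.19510,0.60588,0.91116,1.65270,1.63594,3.65278,0.20577,-0.01049,0.50456,-1.18938,-2.53691,-1.64642
14,0.22354,0.63553,0.92372,1.24668,1.36360,-1.69186,0.22130,0.00061,0.49566,-1.63823,-2.69776,2.01128
15,0.25258,0.66646,0.94879,1.61018,1.69922,3.54516,0.23532,0.01109,0.48534,-1.63945,-2.77184,-1.55554
16,0.28044,0.69742,0.96161,1.22613,1.42967,-1.59765,0.24993,0.02177,0.47487,-2.02780,-2.89967,1.96933
17,0.30870,0.72949,0.98497,1.55800,1.74850,3.32796,0.26306,0.03178,0.46321,-2.04057,-2.97213,-1.39275
18,0.33591,0.76159,0.99755,1.20584,1.49123,-1.47602,0.27664,0.04187,0.45132,-2.37042,-3.07086,1.90458
19,0.36340,0.79466,1.01921,1.50618,1.78961,3.08748,0.28878,0.05126,0.43843,-2.39528,-3.13990,-1.21553
20,0.38999,0.82781,1.03197,1.19159,1.55149,-1.27951,0.30119,0.06059,0.42524,-2.67207,-3.21316,1.78636
21,0.41676,0.86176,1.05191,1.45366,1.81995,2.78189,0.31225,0.06924,0.41125,-2.70990,-3.27596,-0.99456
22,0.44280,0.89582,1.06480,1.18300,1.60888,-1.03185,0.32340,0.07771,0.39693,-2.93561,-3.32603,1.63114
23,0.46893,0.93052,1.08307,1.40328,1.84061,2.43736,0.33334,0.08551,0.38200,-2.98394,-3.37891,-0.74739
24,0.49448,0.96534,1.09596,1.17883,1.66105,-0.76286,0.34318,0.09302,0.36673,-3.16202,-3.40774,1.45943
25,0.52006,1.00066,1.11267,1.35740,1.85284,2.08364,0.35193,0.09990,0.35102,-3.21614,-3.44705,-0.49438
26,0.54519,1.03609,1.12538,1.17782,1.70572,-0.49924,0.36043,0.10639,0.33499,-3.35136,-3.45624,1.28962
27,0.57031,1.07187,1.14069,1.31762,1.85765,1.74547,0.36795,0.11227,0.31867,-3.40561,-3.47889,-0.25264
28,0.59511,1.10773,1.15306,1.17889,1.74100,-0.26120,0.37510,0.11771,0.30210,-3.50332,-3.46962,1.13562
29,0.61988,1.14383,1.16711,1.28470,1.85573,1.44017,0.38136,0.12255,0.28535,-3.55217,-3.47343,-0.03434
30,0.64441,1.17995,1.17898,1.18129,1.76562,-0.06111,0.38717,0.12691,0.26844,-3.61770,-3.44654,1.00591
31,0.66891,1.21619,1.19192,1.25875,1.84746,1.17712,0.39217,0.13068,0.25146,-3.65644,-3.43027,0.15376
32,0.69324,1.25239,1.20319,1.18303,1.77761,0.07457,0.39667,0.13396,0.23442,-3.69468,-3.38624,0.91876
33,0.71751,1.28855,1.21445,1.23886,1.83251,0.95367,0.40049,0.13669,0.21740,-3.71815,-3.34923,0.31333
34,0.74171,1.32464,1.22505,1.18554,1.77851,0.17315,0.40372,0.13889,0.20043,-3.73366,-3.28896,0.85543
35,0.76586,1.36061,1.23541,1.22604,1.81277,0.79209,0.40633,0.14057,0.18357,-3.74226,-3.23254,0.42856
36,0.78998,1.39643,1.24530,1.18857,1.76895,0.23996,0.40836,0.14173,0.16687,-3.73793,-3.15629,0.81201
37,0.81407,1.43203,1.25484,1.21733,1.78664,0.66306,0.40982,0.14240,0.15037,-3.73076,-3.08140,0.51940
38,0.83814,1.46741,1.26401,1.19144,1.74960,0.28058,0.41073,0.14257,0.13411,-3.70906,-2.99004,0.78451
39,0.86219,1.50249,1.27281,1.21127,1.75428,0.56132,0.41111,0.14228,0.11814,-3.68625,-2.89816,0.58924
40,0.88623,1.53727,1.28129,1.19339,1.72139,0.30100,0.41100,0.14152,0.10251,-3.64933,-2.79291,0.76866
41,0.91025,1.57169,1.28939,1.20632,1.71606,0.48157,0.41041,0.14033,0.08724,-3.61178,-2.68593,0.64155
42,0.93426,1.60573,1.29721,1.19351,1.68540,0.30683,0.40938,0.13872,0.07237,-3.56165,-2.56832,0.76049
43,0.95822,1.63935,1.30468,1.20090,1.67249,0.41902,0.40793,0.13671,0.05794,-3.51079,-2.44841,0.67955
44,0.98215,1.67254,1.31188,1.19080,1.64281,0.30282,0.40610,0.13433,0.04398,-3.44937,-2.32031,0.75667
45,1.00602,1.70525,1.31877,1.19346,1.62426,0.36970,0.40393,0.13159,0.03051,-3.38701,-2.18985,0.70596
46,1.02982,1.73748,1.32542,1.18418,1.59479,0.29278,0.40143,0.12852,0.01756,-3.31620,-2.05331,0.75463
47,1.05351,1.76919,1.33178,1.18256,1.57216,0.33052,0.39865,0.12515,0.00514,-3.24435,-1.91477,0.72297
48,1.07709,1.80037,1.33792,1.17264,1.54252,0.27953,0.39562,0.12149,-0.00673,-3.16607,-1.77201,0.75249
49,1.10052,1.83101,1.34381,1.16692,1.51701,0.29915,0.39237,0.11758,-0.01803,-3.08684,-1.62787,0.73232
50,1.12377,1.86109,1.34951,1.15526,1.48711,0.26511,0.38894,0.11344,-0.02875,,,


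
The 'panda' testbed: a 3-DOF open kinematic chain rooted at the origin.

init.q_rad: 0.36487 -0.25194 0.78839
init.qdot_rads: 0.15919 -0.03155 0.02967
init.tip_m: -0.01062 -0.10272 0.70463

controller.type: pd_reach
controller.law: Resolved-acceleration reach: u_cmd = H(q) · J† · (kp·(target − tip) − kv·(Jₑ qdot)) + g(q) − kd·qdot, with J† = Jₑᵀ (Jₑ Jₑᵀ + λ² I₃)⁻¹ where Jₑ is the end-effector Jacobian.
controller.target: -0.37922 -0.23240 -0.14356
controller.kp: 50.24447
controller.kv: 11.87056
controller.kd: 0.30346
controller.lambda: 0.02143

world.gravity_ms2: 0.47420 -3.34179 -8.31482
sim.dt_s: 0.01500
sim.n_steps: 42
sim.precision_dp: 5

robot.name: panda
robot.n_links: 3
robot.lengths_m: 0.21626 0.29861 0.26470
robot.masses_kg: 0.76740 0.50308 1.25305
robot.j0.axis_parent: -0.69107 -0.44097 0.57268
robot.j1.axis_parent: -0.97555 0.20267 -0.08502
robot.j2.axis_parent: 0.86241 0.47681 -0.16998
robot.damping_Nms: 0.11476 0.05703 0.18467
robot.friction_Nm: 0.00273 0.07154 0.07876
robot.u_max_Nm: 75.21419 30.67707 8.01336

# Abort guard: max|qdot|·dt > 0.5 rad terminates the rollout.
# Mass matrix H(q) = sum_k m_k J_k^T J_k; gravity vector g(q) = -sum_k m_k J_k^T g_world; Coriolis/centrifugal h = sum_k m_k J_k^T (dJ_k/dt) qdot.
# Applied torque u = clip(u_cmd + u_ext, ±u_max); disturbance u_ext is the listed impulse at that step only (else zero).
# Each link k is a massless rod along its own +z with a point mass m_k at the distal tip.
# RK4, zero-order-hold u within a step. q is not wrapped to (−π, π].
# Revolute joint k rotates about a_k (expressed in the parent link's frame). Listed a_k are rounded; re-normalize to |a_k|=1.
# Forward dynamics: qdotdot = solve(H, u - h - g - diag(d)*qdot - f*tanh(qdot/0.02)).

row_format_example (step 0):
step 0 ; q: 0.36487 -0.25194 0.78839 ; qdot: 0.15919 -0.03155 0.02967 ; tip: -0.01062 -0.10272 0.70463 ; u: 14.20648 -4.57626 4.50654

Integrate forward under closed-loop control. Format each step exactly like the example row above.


step 1 ; q: 0.39095 -0.27215 0.80798 ; qdot: 3.34173 -2.73618 2.44468 ; tip: -0.01310 -0.10264 0.70009 ; u: 10.98132 -2.41792 2.62844
step 2 ; q: 0.46019 -0.33226 0.85075 ; qdot: 5.98772 -5.45156 3.03173 ; tip: -0.01872 -0.10363 0.68794 ; u: 8.02513 -1.06464 1.62467
step 3 ; q: 0.56852 -0.43616 0.88930 ; qdot: 8.60573 -8.62773 1.81967 ; tip: -0.02542 -0.10452 0.67073 ; u: 5.64287 -0.37069 1.15097
step 4 ; q: 0.71764 -0.59208 0.89600 ; qdot: 11.36722 -12.29956 -1.25445 ; tip: -0.03009 -0.10360 0.65087 ; u: 3.83999 -0.82624 0.95786
step 5 ; q: 0.90598 -0.80211 0.84377 ; qdot: 13.53898 -15.46013 -5.82327 ; tip: -0.02907 -0.09852 0.63124 ; u: 0.96863 -2.73332 0.64329
step 6 ; q: 1.11291 -1.04373 0.72313 ; qdot: 13.72338 -16.31590 -9.93388 ; tip: -0.02093 -0.08836 0.61416 ; u: -3.83624 0.68585 -0.55612
step 7 ; q: 1.29314 -1.25887 0.58251 ; qdot: 10.38959 -12.44848 -8.48706 ; tip: -0.00809 -0.07565 0.59908 ; u: -2.86614 2.46408 -3.09095
step 8 ; q: 1.43374 -1.42968 0.45877 ; qdot: 8.45890 -10.43708 -7.96287 ; tip: 0.00637 -0.06333 0.58469 ; u: -0.36163 2.13243 -4.30987
step 9 ; q: 1.55850 -1.58691 0.32511 ; qdot: 8.16668 -10.47857 -9.75049 ; tip: 0.02037 -0.05253 0.56996 ; u: 1.36933 3.66065 -4.48697
step 10 ; q: 1.67899 -1.74262 0.16972 ; qdot: 7.89488 -10.25022 -10.86726 ; tip: 0.03286 -0.04337 0.55356 ; u: 1.81047 7.14189 -4.83692
step 11 ; q: 1.79157 -1.88830 0.01016 ; qdot: 7.16852 -9.23833 -10.43904 ; tip: 0.04351 -0.03552 0.53519 ; u: 1.64299 9.80751 -5.38949
step 12 ; q: 1.89292 -2.01807 -0.13974 ; qdot: 6.40543 -8.14372 -9.62960 ; tip: 0.05217 -0.02882 0.51573 ; u: 1.37732 11.01859 -5.69252
step 13 ; q: 1.98408 -2.13308 -0.27890 ; qdot: 5.79438 -7.24739 -8.99474 ; tip: 0.05861 -0.02334 0.49596 ; u: 1.12067 11.29200 -5.67260
step 14 ; q: 2.06725 -2.23618 -0.41020 ; qdot: 5.32548 -6.53677 -8.56360 ; tip: 0.06270 -0.01922 0.47626 ; u: 0.89187 11.05353 -5.42728
step 15 ; q: 2.14421 -2.32971 -0.53617 ; qdot: 4.95690 -5.95805 -8.26983 ; tip: 0.06442 -0.01653 0.45678 ; u: 0.69601 10.54860 -5.04534
step 16 ; q: 2.21619 -2.41529 -0.65841 ; qdot: 4.65417 -5.46857 -8.05712 ; tip: 0.06388 -0.01526 0.43760 ; u: 0.53390 9.91540 -4.58347
step 17 ; q: 2.28396 -2.49401 -0.77782 ; qdot: 4.39291 -5.03869 -7.88878 ; tip: 0.06122 -0.01537 0.41872 ; u: 0.40395 9.23284 -4.07553
step 18 ; q: 2.34803 -2.56661 -0.89490 ; qdot: 4.15628 -4.64753 -7.74241 ; tip: 0.05664 -0.01677 0.40015 ; u: 0.30306 8.54615 -3.54193
step 19 ; q: 2.40866 -2.63354 -1.00987 ; qdot: 3.93251 -4.27964 -7.60465 ; tip: 0.05032 -0.01937 0.38189 ; u: 0.22725 7.88080 -2.99557
step 20 ; q: 2.46598 -2.69505 -1.12279 ; qdot: 3.71336 -3.92301 -7.46770 ; tip: 0.04248 -0.02307 0.36391 ; u: 0.17215 7.25051 -2.44516
step 21 ; q: 2.52002 -2.75124 -1.23364 ; qdot: 3.49312 -3.56787 -7.32713 ; tip: 0.03332 -0.02774 0.34621 ; u: 0.13326 6.66199 -1.89710
step 22 ; q: 2.57072 -2.80206 -1.34233 ; qdot: 3.26802 -3.20599 -7.18050 ; tip: 0.02302 -0.03325 0.32876 ; u: 0.10610 6.11797 -1.35642
step 23 ; q: 2.61800 -2.84736 -1.44878 ; qdot: 3.03594 -2.83034 -7.02657 ; tip: 0.01177 -0.03948 0.31153 ; u: 0.08627 5.61908 -0.82734
step 24 ; q: 2.66174 -2.88689 -1.55287 ; qdot: 2.79626 -2.43491 -6.86470 ; tip: -0.00023 -0.04630 0.29450 ; u: 0.06948 5.16507 -0.31353
step 25 ; q: 2.70183 -2.92032 -1.65447 ; qdot: 2.54975 -2.01459 -6.69461 ; tip: -0.01282 -0.05356 0.27764 ; u: 0.05153 4.75557 0.18169
step 26 ; q: 2.73818 -2.94722 -1.75346 ; qdot: 2.29823 -1.56509 -6.51605 ; tip: -0.02582 -0.06112 0.26090 ; u: 0.02830 4.39061 0.65528
step 27 ; q: 2.77073 -2.96714 -1.84970 ; qdot: 2.04412 -1.08284 -6.32869 ; tip: -0.03904 -0.06884 0.24426 ; u: -0.00439 4.07080 1.10438
step 28 ; q: 2.79946 -2.97957 -1.94308 ; qdot: 1.78930 -0.56491 -6.13194 ; tip: -0.05230 -0.07656 0.22769 ; u: -0.05107 3.79736 1.52623
step 29 ; q: 2.82434 -2.98394 -2.03342 ; qdot: 1.53407 -0.01000 -5.92496 ; tip: -0.06541 -0.08415 0.21119 ; u: -0.11759 3.57347 1.91809
step 30 ; q: 2.84541 -2.97981 -2.12060 ; qdot: 1.28139 0.56681 -5.70880 ; tip: -0.07817 -0.09147 0.19474 ; u: -0.21501 3.42408 2.27825
step 31 ; q: 2.86253 -2.96676 -2.20442 ; qdot: 1.00806 1.18160 -5.47711 ; tip: -0.09035 -0.09839 0.17837 ; u: -0.35838 3.31994 2.60255
step 32 ; q: 2.87522 -2.94419 -2.28464 ; qdot: 0.69060 1.83282 -5.22719 ; tip: -0.10179 -0.10478 0.16216 ; u: -0.58927 3.24612 2.88717
step 33 ; q: 2.88252 -2.91165 -2.36096 ; qdot: 0.29137 2.50987 -4.95646 ; tip: -0.11234 -0.11051 0.14620 ; u: -0.98086 3.16291 3.12790
step 34 ; q: 2.88275 -2.86890 -2.43305 ; qdot: -0.24580 3.18967 -4.66282 ; tip: -0.12193 -0.11538 0.13065 ; u: -1.41289 3.01913 3.32074
step 35 ; q: 2.87405 -2.81620 -2.50063 ; qdot: -0.89249 3.83329 -4.35604 ; tip: -0.13055 -0.11914 0.11563 ; u: -0.44760 3.24347 3.46915
step 36 ; q: 2.85976 -2.75367 -2.56404 ; qdot: -1.00487 4.50605 -4.10165 ; tip: -0.13824 -0.12153 0.10133 ; u: 1.85791 4.40886 3.59695
step 37 ; q: 2.85098 -2.67894 -2.62426 ; qdot: -0.19814 5.46590 -3.91651 ; tip: -0.14490 -0.12268 0.08803 ; u: 2.79083 5.54994 3.70924
step 38 ; q: 2.85521 -2.58730 -2.68156 ; qdot: 0.71072 6.76116 -3.70982 ; tip: -0.15047 -0.12312 0.07605 ; u: 2.87148 6.35384 3.77269
step 39 ; q: 2.87080 -2.47423 -2.73541 ; qdot: 1.31606 8.32119 -3.45895 ; tip: -0.15512 -0.12323 0.06566 ; u: 2.99394 6.95886 3.76415
step 40 ; q: 2.89323 -2.33617 -2.78529 ; qdot: 1.62099 10.09287 -3.18326 ; tip: -0.15930 -0.12313 0.05702 ; u: 3.47553 7.34503 3.66092
step 41 ; q: 2.91869 -2.17043 -2.83098 ; qdot: 1.71166 12.01654 -2.90385 ; tip: -0.16365 -0.12287 0.05011 ; u: 4.29250 7.28905 3.43217
step 42 ; q: 2.94442 -1.97566 -2.87252 ; qdot: 1.64484 13.97519 -2.63402 ; tip: -0.16886 -0.12259 0.04471
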